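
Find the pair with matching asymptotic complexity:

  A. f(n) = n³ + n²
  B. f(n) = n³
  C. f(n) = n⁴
A and B

Examining each function:
  A. n³ + n² is O(n³)
  B. n³ is O(n³)
  C. n⁴ is O(n⁴)

Functions A and B both have the same complexity class.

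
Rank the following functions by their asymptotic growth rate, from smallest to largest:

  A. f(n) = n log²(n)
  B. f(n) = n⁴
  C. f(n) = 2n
C < A < B

Comparing growth rates:
C = 2n is O(n)
A = n log²(n) is O(n log² n)
B = n⁴ is O(n⁴)

Therefore, the order from slowest to fastest is: C < A < B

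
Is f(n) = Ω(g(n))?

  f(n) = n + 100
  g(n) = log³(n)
True

f(n) = n + 100 is O(n), and g(n) = log³(n) is O(log³ n).
Since O(n) grows at least as fast as O(log³ n), f(n) = Ω(g(n)) is true.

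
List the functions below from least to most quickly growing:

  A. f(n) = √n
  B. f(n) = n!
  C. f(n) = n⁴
A < C < B

Comparing growth rates:
A = √n is O(√n)
C = n⁴ is O(n⁴)
B = n! is O(n!)

Therefore, the order from slowest to fastest is: A < C < B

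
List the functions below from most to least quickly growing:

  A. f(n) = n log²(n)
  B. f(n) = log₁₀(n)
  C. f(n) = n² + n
C > A > B

Comparing growth rates:
C = n² + n is O(n²)
A = n log²(n) is O(n log² n)
B = log₁₀(n) is O(log n)

Therefore, the order from fastest to slowest is: C > A > B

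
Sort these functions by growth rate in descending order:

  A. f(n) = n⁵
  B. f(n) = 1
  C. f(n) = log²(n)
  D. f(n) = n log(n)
A > D > C > B

Comparing growth rates:
A = n⁵ is O(n⁵)
D = n log(n) is O(n log n)
C = log²(n) is O(log² n)
B = 1 is O(1)

Therefore, the order from fastest to slowest is: A > D > C > B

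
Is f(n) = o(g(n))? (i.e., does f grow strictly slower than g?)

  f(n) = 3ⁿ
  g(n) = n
False

f(n) = 3ⁿ is O(3ⁿ), and g(n) = n is O(n).
Since O(3ⁿ) grows faster than or equal to O(n), f(n) = o(g(n)) is false.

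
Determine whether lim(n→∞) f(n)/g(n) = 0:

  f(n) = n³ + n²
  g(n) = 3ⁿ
True

f(n) = n³ + n² is O(n³), and g(n) = 3ⁿ is O(3ⁿ).
Since O(n³) grows strictly slower than O(3ⁿ), f(n) = o(g(n)) is true.
This means lim(n→∞) f(n)/g(n) = 0.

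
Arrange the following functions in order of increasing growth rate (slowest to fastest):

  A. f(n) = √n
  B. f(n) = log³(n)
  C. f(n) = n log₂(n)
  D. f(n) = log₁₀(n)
D < B < A < C

Comparing growth rates:
D = log₁₀(n) is O(log n)
B = log³(n) is O(log³ n)
A = √n is O(√n)
C = n log₂(n) is O(n log n)

Therefore, the order from slowest to fastest is: D < B < A < C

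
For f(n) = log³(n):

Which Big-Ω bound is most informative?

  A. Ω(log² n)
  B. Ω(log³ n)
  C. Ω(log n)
B

f(n) = log³(n) is Ω(log³ n).
All listed options are valid Big-Ω bounds (lower bounds),
but Ω(log³ n) is the tightest (largest valid bound).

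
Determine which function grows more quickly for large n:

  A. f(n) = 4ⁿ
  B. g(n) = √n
A

f(n) = 4ⁿ is O(4ⁿ), while g(n) = √n is O(√n).
Since O(4ⁿ) grows faster than O(√n), f(n) dominates.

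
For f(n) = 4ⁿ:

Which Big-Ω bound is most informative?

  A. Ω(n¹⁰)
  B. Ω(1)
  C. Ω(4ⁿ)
C

f(n) = 4ⁿ is Ω(4ⁿ).
All listed options are valid Big-Ω bounds (lower bounds),
but Ω(4ⁿ) is the tightest (largest valid bound).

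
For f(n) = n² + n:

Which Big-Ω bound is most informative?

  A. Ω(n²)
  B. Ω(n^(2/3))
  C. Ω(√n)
A

f(n) = n² + n is Ω(n²).
All listed options are valid Big-Ω bounds (lower bounds),
but Ω(n²) is the tightest (largest valid bound).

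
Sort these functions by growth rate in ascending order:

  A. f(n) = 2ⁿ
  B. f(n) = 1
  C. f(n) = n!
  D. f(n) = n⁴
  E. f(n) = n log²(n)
B < E < D < A < C

Comparing growth rates:
B = 1 is O(1)
E = n log²(n) is O(n log² n)
D = n⁴ is O(n⁴)
A = 2ⁿ is O(2ⁿ)
C = n! is O(n!)

Therefore, the order from slowest to fastest is: B < E < D < A < C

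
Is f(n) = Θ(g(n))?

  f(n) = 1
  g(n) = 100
True

f(n) = 1 and g(n) = 100 are both O(1).
Since they have the same asymptotic growth rate, f(n) = Θ(g(n)) is true.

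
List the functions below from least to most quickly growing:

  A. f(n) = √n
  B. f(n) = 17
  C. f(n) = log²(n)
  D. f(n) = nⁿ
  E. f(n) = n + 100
B < C < A < E < D

Comparing growth rates:
B = 17 is O(1)
C = log²(n) is O(log² n)
A = √n is O(√n)
E = n + 100 is O(n)
D = nⁿ is O(nⁿ)

Therefore, the order from slowest to fastest is: B < C < A < E < D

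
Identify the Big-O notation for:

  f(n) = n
O(n)

The dominant term in n is n, which is Θ(n).
Constants are absorbed, so the tightest bound is O(n).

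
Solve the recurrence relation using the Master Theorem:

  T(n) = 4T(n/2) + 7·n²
Θ(n² log n)

Master Theorem: a = 4, b = 2, f(n) = 7·n².
Compute the critical exponent d = log₂(4) = 2.
Compare f(n) = Θ(n²) against n^d:
  k = 2 = d, so f(n) = Θ(n^d) — Case 2.
  Work is balanced across levels: T(n) = Θ(n^d log n) = Θ(n² log n).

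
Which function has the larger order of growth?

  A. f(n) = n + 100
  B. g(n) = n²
B

f(n) = n + 100 is O(n), while g(n) = n² is O(n²).
Since O(n²) grows faster than O(n), g(n) dominates.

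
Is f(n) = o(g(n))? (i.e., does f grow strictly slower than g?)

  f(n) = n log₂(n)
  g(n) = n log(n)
False

f(n) = n log₂(n) is O(n log n), and g(n) = n log(n) is O(n log n).
Since they have the same growth rate, f(n) = o(g(n)) is false.
(f = o(g) requires f to grow strictly slower, not equal.)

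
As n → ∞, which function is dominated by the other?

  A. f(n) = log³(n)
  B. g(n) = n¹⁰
A

f(n) = log³(n) is O(log³ n), while g(n) = n¹⁰ is O(n¹⁰).
Since O(log³ n) grows slower than O(n¹⁰), f(n) is dominated.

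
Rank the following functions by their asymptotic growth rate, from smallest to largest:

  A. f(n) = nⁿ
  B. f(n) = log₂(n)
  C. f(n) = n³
B < C < A

Comparing growth rates:
B = log₂(n) is O(log n)
C = n³ is O(n³)
A = nⁿ is O(nⁿ)

Therefore, the order from slowest to fastest is: B < C < A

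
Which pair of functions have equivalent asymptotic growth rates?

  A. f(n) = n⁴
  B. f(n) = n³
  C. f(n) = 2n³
B and C

Examining each function:
  A. n⁴ is O(n⁴)
  B. n³ is O(n³)
  C. 2n³ is O(n³)

Functions B and C both have the same complexity class.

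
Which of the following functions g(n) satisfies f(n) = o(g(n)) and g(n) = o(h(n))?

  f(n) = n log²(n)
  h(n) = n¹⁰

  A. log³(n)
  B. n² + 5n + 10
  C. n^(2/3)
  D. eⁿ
B

We need g(n) with n log²(n) = o(g(n)) and g(n) = o(n¹⁰), i.e. O(n log² n) ≺ g ≺ O(n¹⁰).
Check each option:
  A. log³(n) — O(log³ n) does not grow strictly faster than f(n)
  B. n² + 5n + 10 — O(n²) is strictly between O(n log² n) and O(n¹⁰) ✓
  C. n^(2/3) — O(n^(2/3)) does not grow strictly faster than f(n)
  D. eⁿ — O(eⁿ) does not grow strictly slower than h(n)

Only option B (n² + 5n + 10) lies strictly between.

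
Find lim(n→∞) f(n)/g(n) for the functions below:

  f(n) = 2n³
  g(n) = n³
2

Since 2n³ and n³ have the same growth rate (O(n³)),
the ratio converges to a constant: 2.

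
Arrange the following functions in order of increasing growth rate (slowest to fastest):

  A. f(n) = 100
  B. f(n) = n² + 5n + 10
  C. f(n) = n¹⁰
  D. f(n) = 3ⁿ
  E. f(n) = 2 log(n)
A < E < B < C < D

Comparing growth rates:
A = 100 is O(1)
E = 2 log(n) is O(log n)
B = n² + 5n + 10 is O(n²)
C = n¹⁰ is O(n¹⁰)
D = 3ⁿ is O(3ⁿ)

Therefore, the order from slowest to fastest is: A < E < B < C < D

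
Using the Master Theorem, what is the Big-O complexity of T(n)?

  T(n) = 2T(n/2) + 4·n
Θ(n log n)

Master Theorem: a = 2, b = 2, f(n) = 4·n.
Compute the critical exponent d = log₂(2) = 1.
Compare f(n) = Θ(n) against n^d:
  k = 1 = d, so f(n) = Θ(n^d) — Case 2.
  Work is balanced across levels: T(n) = Θ(n^d log n) = Θ(n log n).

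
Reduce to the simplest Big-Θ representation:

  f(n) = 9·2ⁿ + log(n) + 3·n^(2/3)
Θ(2ⁿ)

Order the terms by growth rate: log(n) ≺ 3·n^(2/3) ≺ 9·2ⁿ.
The fastest-growing term 9·2ⁿ dominates as n → ∞; dropping its constant factor gives Θ(2ⁿ).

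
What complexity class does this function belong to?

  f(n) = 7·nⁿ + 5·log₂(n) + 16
O(nⁿ)

The dominant term in 7·nⁿ + 5·log₂(n) + 16 is 7·nⁿ, which is Θ(nⁿ).
Lower-order terms (5·log₂(n), 16) are asymptotically negligible.
Constants are absorbed, so the tightest bound is O(nⁿ).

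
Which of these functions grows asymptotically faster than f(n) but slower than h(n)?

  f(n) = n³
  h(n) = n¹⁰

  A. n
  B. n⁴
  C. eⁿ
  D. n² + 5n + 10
B

We need g(n) with n³ = o(g(n)) and g(n) = o(n¹⁰), i.e. O(n³) ≺ g ≺ O(n¹⁰).
Check each option:
  A. n — O(n) does not grow strictly faster than f(n)
  B. n⁴ — O(n⁴) is strictly between O(n³) and O(n¹⁰) ✓
  C. eⁿ — O(eⁿ) does not grow strictly slower than h(n)
  D. n² + 5n + 10 — O(n²) does not grow strictly faster than f(n)

Only option B (n⁴) lies strictly between.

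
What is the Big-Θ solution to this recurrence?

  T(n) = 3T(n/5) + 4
Θ(n^log₅(3))

Master Theorem: a = 3, b = 5, f(n) = 4.
Compute the critical exponent d = log₅(3) = 0.683.
Compare f(n) = Θ(1) against n^d:
  k = 0 < d = 0.683, so f(n) = O(n^(d-ε)) — Case 1.
  The recursion cost dominates: T(n) = Θ(n^d) = Θ(n^log₅(3)).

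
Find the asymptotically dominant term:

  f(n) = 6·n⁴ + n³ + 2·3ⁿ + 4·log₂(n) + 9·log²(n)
2·3ⁿ

Looking at each term:
  - 6·n⁴ is O(n⁴)
  - n³ is O(n³)
  - 2·3ⁿ is O(3ⁿ)
  - 4·log₂(n) is O(log n)
  - 9·log²(n) is O(log² n)

The term 2·3ⁿ (O(3ⁿ)) grows fastest and dominates all others.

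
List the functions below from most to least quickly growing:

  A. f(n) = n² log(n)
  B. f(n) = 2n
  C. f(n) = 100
A > B > C

Comparing growth rates:
A = n² log(n) is O(n² log n)
B = 2n is O(n)
C = 100 is O(1)

Therefore, the order from fastest to slowest is: A > B > C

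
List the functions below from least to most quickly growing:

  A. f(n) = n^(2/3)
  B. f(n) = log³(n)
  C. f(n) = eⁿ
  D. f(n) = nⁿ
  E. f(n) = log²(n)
E < B < A < C < D

Comparing growth rates:
E = log²(n) is O(log² n)
B = log³(n) is O(log³ n)
A = n^(2/3) is O(n^(2/3))
C = eⁿ is O(eⁿ)
D = nⁿ is O(nⁿ)

Therefore, the order from slowest to fastest is: E < B < A < C < D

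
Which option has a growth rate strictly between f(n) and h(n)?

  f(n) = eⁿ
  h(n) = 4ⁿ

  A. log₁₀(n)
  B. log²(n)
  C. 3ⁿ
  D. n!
C

We need g(n) with eⁿ = o(g(n)) and g(n) = o(4ⁿ), i.e. O(eⁿ) ≺ g ≺ O(4ⁿ).
Check each option:
  A. log₁₀(n) — O(log n) does not grow strictly faster than f(n)
  B. log²(n) — O(log² n) does not grow strictly faster than f(n)
  C. 3ⁿ — O(3ⁿ) is strictly between O(eⁿ) and O(4ⁿ) ✓
  D. n! — O(n!) does not grow strictly slower than h(n)

Only option C (3ⁿ) lies strictly between.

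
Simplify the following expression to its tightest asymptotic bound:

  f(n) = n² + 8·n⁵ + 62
Θ(n⁵)

Order the terms by growth rate: 62 ≺ n² ≺ 8·n⁵.
The fastest-growing term 8·n⁵ dominates as n → ∞; dropping its constant factor gives Θ(n⁵).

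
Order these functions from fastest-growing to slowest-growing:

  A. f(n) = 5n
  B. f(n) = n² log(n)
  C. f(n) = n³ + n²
C > B > A

Comparing growth rates:
C = n³ + n² is O(n³)
B = n² log(n) is O(n² log n)
A = 5n is O(n)

Therefore, the order from fastest to slowest is: C > B > A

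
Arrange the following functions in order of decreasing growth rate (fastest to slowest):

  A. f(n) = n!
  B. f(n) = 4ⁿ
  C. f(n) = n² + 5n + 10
A > B > C

Comparing growth rates:
A = n! is O(n!)
B = 4ⁿ is O(4ⁿ)
C = n² + 5n + 10 is O(n²)

Therefore, the order from fastest to slowest is: A > B > C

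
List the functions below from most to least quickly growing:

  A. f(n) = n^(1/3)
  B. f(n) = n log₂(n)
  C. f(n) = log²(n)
B > A > C

Comparing growth rates:
B = n log₂(n) is O(n log n)
A = n^(1/3) is O(n^(1/3))
C = log²(n) is O(log² n)

Therefore, the order from fastest to slowest is: B > A > C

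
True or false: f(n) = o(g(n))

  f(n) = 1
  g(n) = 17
False

f(n) = 1 is O(1), and g(n) = 17 is O(1).
Since they have the same growth rate, f(n) = o(g(n)) is false.
(f = o(g) requires f to grow strictly slower, not equal.)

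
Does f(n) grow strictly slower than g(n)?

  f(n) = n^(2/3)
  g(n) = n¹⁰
True

f(n) = n^(2/3) is O(n^(2/3)), and g(n) = n¹⁰ is O(n¹⁰).
Since O(n^(2/3)) grows strictly slower than O(n¹⁰), f(n) = o(g(n)) is true.
This means lim(n→∞) f(n)/g(n) = 0.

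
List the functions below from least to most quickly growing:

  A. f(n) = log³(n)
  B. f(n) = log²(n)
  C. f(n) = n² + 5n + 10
B < A < C

Comparing growth rates:
B = log²(n) is O(log² n)
A = log³(n) is O(log³ n)
C = n² + 5n + 10 is O(n²)

Therefore, the order from slowest to fastest is: B < A < C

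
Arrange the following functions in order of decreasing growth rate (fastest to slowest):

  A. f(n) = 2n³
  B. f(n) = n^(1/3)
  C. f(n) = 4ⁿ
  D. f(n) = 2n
C > A > D > B

Comparing growth rates:
C = 4ⁿ is O(4ⁿ)
A = 2n³ is O(n³)
D = 2n is O(n)
B = n^(1/3) is O(n^(1/3))

Therefore, the order from fastest to slowest is: C > A > D > B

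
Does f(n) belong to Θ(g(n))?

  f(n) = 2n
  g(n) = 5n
True

f(n) = 2n and g(n) = 5n are both O(n).
Since they have the same asymptotic growth rate, f(n) = Θ(g(n)) is true.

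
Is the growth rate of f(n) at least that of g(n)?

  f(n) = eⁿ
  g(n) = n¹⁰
True

f(n) = eⁿ is O(eⁿ), and g(n) = n¹⁰ is O(n¹⁰).
Since O(eⁿ) grows at least as fast as O(n¹⁰), f(n) = Ω(g(n)) is true.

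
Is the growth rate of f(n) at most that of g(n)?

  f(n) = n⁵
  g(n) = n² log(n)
False

f(n) = n⁵ is O(n⁵), and g(n) = n² log(n) is O(n² log n).
Since O(n⁵) grows faster than O(n² log n), f(n) = O(g(n)) is false.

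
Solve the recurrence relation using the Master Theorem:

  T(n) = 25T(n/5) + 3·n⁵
Θ(n⁵)

Master Theorem: a = 25, b = 5, f(n) = 3·n⁵.
Compute the critical exponent d = log₅(25) = 2.
Compare f(n) = Θ(n⁵) against n^d:
  k = 5 > d = 2, so f(n) = Ω(n^(d+ε)) — Case 3.
  Regularity: a·(n/b)^5/n^5 = a/b^5 = 25/3125 < 1 ✓.
  The top-level work dominates: T(n) = Θ(f(n)) = Θ(n⁵).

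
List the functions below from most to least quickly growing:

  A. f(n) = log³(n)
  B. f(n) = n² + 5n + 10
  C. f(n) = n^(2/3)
B > C > A

Comparing growth rates:
B = n² + 5n + 10 is O(n²)
C = n^(2/3) is O(n^(2/3))
A = log³(n) is O(log³ n)

Therefore, the order from fastest to slowest is: B > C > A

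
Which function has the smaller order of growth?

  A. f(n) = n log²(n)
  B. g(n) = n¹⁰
A

f(n) = n log²(n) is O(n log² n), while g(n) = n¹⁰ is O(n¹⁰).
Since O(n log² n) grows slower than O(n¹⁰), f(n) is dominated.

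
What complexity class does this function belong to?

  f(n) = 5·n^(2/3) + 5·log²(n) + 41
O(n^(2/3))

The dominant term in 5·n^(2/3) + 5·log²(n) + 41 is 5·n^(2/3), which is Θ(n^(2/3)).
Lower-order terms (5·log²(n), 41) are asymptotically negligible.
Constants are absorbed, so the tightest bound is O(n^(2/3)).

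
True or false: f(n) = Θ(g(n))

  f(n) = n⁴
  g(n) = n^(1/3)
False

f(n) = n⁴ is O(n⁴), and g(n) = n^(1/3) is O(n^(1/3)).
Since they have different growth rates, f(n) = Θ(g(n)) is false.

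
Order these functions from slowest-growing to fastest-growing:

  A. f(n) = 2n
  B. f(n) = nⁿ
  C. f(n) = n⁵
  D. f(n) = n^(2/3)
D < A < C < B

Comparing growth rates:
D = n^(2/3) is O(n^(2/3))
A = 2n is O(n)
C = n⁵ is O(n⁵)
B = nⁿ is O(nⁿ)

Therefore, the order from slowest to fastest is: D < A < C < B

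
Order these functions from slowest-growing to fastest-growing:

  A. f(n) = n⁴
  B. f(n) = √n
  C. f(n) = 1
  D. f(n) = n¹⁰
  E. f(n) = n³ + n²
C < B < E < A < D

Comparing growth rates:
C = 1 is O(1)
B = √n is O(√n)
E = n³ + n² is O(n³)
A = n⁴ is O(n⁴)
D = n¹⁰ is O(n¹⁰)

Therefore, the order from slowest to fastest is: C < B < E < A < D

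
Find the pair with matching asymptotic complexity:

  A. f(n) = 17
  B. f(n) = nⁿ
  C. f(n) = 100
A and C

Examining each function:
  A. 17 is O(1)
  B. nⁿ is O(nⁿ)
  C. 100 is O(1)

Functions A and C both have the same complexity class.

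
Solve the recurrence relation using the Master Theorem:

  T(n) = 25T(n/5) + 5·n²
Θ(n² log n)

Master Theorem: a = 25, b = 5, f(n) = 5·n².
Compute the critical exponent d = log₅(25) = 2.
Compare f(n) = Θ(n²) against n^d:
  k = 2 = d, so f(n) = Θ(n^d) — Case 2.
  Work is balanced across levels: T(n) = Θ(n^d log n) = Θ(n² log n).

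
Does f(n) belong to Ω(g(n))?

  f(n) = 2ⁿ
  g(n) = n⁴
True

f(n) = 2ⁿ is O(2ⁿ), and g(n) = n⁴ is O(n⁴).
Since O(2ⁿ) grows at least as fast as O(n⁴), f(n) = Ω(g(n)) is true.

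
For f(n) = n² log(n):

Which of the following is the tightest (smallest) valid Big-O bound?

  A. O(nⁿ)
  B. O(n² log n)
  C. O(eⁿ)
B

f(n) = n² log(n) is O(n² log n).
All listed options are valid Big-O bounds (upper bounds),
but O(n² log n) is the tightest (smallest valid bound).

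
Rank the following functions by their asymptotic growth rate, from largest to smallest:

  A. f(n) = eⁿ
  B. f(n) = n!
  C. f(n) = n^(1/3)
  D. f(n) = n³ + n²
B > A > D > C

Comparing growth rates:
B = n! is O(n!)
A = eⁿ is O(eⁿ)
D = n³ + n² is O(n³)
C = n^(1/3) is O(n^(1/3))

Therefore, the order from fastest to slowest is: B > A > D > C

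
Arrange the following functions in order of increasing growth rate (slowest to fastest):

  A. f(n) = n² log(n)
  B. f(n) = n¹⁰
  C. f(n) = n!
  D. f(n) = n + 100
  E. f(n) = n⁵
D < A < E < B < C

Comparing growth rates:
D = n + 100 is O(n)
A = n² log(n) is O(n² log n)
E = n⁵ is O(n⁵)
B = n¹⁰ is O(n¹⁰)
C = n! is O(n!)

Therefore, the order from slowest to fastest is: D < A < E < B < C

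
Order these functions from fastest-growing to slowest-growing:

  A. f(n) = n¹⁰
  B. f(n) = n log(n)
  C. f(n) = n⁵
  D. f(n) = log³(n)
A > C > B > D

Comparing growth rates:
A = n¹⁰ is O(n¹⁰)
C = n⁵ is O(n⁵)
B = n log(n) is O(n log n)
D = log³(n) is O(log³ n)

Therefore, the order from fastest to slowest is: A > C > B > D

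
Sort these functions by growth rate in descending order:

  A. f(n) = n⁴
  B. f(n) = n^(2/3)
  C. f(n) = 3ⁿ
C > A > B

Comparing growth rates:
C = 3ⁿ is O(3ⁿ)
A = n⁴ is O(n⁴)
B = n^(2/3) is O(n^(2/3))

Therefore, the order from fastest to slowest is: C > A > B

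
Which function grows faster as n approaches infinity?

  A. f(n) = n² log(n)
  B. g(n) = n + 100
A

f(n) = n² log(n) is O(n² log n), while g(n) = n + 100 is O(n).
Since O(n² log n) grows faster than O(n), f(n) dominates.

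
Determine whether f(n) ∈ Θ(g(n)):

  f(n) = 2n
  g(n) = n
True

f(n) = 2n and g(n) = n are both O(n).
Since they have the same asymptotic growth rate, f(n) = Θ(g(n)) is true.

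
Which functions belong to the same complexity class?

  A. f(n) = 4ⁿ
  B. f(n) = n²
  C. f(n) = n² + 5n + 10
B and C

Examining each function:
  A. 4ⁿ is O(4ⁿ)
  B. n² is O(n²)
  C. n² + 5n + 10 is O(n²)

Functions B and C both have the same complexity class.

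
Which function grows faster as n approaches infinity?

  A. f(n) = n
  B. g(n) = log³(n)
A

f(n) = n is O(n), while g(n) = log³(n) is O(log³ n).
Since O(n) grows faster than O(log³ n), f(n) dominates.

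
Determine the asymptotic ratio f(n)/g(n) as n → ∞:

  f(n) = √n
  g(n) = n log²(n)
0

Since √n (O(√n)) grows slower than n log²(n) (O(n log² n)),
the ratio f(n)/g(n) → 0 as n → ∞.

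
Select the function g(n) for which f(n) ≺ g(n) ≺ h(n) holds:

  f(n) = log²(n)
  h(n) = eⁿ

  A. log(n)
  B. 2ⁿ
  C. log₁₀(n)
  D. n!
B

We need g(n) with log²(n) = o(g(n)) and g(n) = o(eⁿ), i.e. O(log² n) ≺ g ≺ O(eⁿ).
Check each option:
  A. log(n) — O(log n) does not grow strictly faster than f(n)
  B. 2ⁿ — O(2ⁿ) is strictly between O(log² n) and O(eⁿ) ✓
  C. log₁₀(n) — O(log n) does not grow strictly faster than f(n)
  D. n! — O(n!) does not grow strictly slower than h(n)

Only option B (2ⁿ) lies strictly between.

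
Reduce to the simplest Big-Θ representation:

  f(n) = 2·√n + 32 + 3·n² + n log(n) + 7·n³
Θ(n³)

Order the terms by growth rate: 32 ≺ 2·√n ≺ n log(n) ≺ 3·n² ≺ 7·n³.
The fastest-growing term 7·n³ dominates as n → ∞; dropping its constant factor gives Θ(n³).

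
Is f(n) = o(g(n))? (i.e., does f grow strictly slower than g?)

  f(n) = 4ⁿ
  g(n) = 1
False

f(n) = 4ⁿ is O(4ⁿ), and g(n) = 1 is O(1).
Since O(4ⁿ) grows faster than or equal to O(1), f(n) = o(g(n)) is false.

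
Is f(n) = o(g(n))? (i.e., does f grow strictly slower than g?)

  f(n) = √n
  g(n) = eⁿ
True

f(n) = √n is O(√n), and g(n) = eⁿ is O(eⁿ).
Since O(√n) grows strictly slower than O(eⁿ), f(n) = o(g(n)) is true.
This means lim(n→∞) f(n)/g(n) = 0.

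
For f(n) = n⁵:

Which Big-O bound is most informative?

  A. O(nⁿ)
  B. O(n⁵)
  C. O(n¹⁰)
B

f(n) = n⁵ is O(n⁵).
All listed options are valid Big-O bounds (upper bounds),
but O(n⁵) is the tightest (smallest valid bound).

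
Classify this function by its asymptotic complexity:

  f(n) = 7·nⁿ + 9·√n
O(nⁿ)

The dominant term in 7·nⁿ + 9·√n is 7·nⁿ, which is Θ(nⁿ).
Lower-order terms (9·√n) are asymptotically negligible.
Constants are absorbed, so the tightest bound is O(nⁿ).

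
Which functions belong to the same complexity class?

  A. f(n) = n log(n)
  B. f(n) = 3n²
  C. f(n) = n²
B and C

Examining each function:
  A. n log(n) is O(n log n)
  B. 3n² is O(n²)
  C. n² is O(n²)

Functions B and C both have the same complexity class.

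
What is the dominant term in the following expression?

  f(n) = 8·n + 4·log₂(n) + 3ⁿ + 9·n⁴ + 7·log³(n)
3ⁿ

Looking at each term:
  - 8·n is O(n)
  - 4·log₂(n) is O(log n)
  - 3ⁿ is O(3ⁿ)
  - 9·n⁴ is O(n⁴)
  - 7·log³(n) is O(log³ n)

The term 3ⁿ (O(3ⁿ)) grows fastest and dominates all others.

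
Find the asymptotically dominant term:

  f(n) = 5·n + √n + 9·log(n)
5·n

Looking at each term:
  - 5·n is O(n)
  - √n is O(√n)
  - 9·log(n) is O(log n)

The term 5·n (O(n)) grows fastest and dominates all others.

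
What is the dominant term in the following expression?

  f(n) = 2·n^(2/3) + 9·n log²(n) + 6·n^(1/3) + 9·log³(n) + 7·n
9·n log²(n)

Looking at each term:
  - 2·n^(2/3) is O(n^(2/3))
  - 9·n log²(n) is O(n log² n)
  - 6·n^(1/3) is O(n^(1/3))
  - 9·log³(n) is O(log³ n)
  - 7·n is O(n)

The term 9·n log²(n) (O(n log² n)) grows fastest and dominates all others.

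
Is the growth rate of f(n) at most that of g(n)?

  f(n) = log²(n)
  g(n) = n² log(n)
True

f(n) = log²(n) is O(log² n), and g(n) = n² log(n) is O(n² log n).
Since O(log² n) ⊆ O(n² log n) (f grows no faster than g), f(n) = O(g(n)) is true.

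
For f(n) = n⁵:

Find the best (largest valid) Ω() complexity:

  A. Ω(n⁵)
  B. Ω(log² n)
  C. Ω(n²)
A

f(n) = n⁵ is Ω(n⁵).
All listed options are valid Big-Ω bounds (lower bounds),
but Ω(n⁵) is the tightest (largest valid bound).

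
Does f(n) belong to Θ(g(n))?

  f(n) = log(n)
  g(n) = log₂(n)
True

f(n) = log(n) and g(n) = log₂(n) are both O(log n).
Since they have the same asymptotic growth rate, f(n) = Θ(g(n)) is true.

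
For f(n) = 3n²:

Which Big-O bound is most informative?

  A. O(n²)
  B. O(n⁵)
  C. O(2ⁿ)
A

f(n) = 3n² is O(n²).
All listed options are valid Big-O bounds (upper bounds),
but O(n²) is the tightest (smallest valid bound).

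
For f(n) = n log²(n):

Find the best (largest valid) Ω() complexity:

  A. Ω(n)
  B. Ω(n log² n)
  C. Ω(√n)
B

f(n) = n log²(n) is Ω(n log² n).
All listed options are valid Big-Ω bounds (lower bounds),
but Ω(n log² n) is the tightest (largest valid bound).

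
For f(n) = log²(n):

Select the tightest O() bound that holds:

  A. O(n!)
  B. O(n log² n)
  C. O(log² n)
C

f(n) = log²(n) is O(log² n).
All listed options are valid Big-O bounds (upper bounds),
but O(log² n) is the tightest (smallest valid bound).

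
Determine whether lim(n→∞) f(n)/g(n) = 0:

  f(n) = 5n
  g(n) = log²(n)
False

f(n) = 5n is O(n), and g(n) = log²(n) is O(log² n).
Since O(n) grows faster than or equal to O(log² n), f(n) = o(g(n)) is false.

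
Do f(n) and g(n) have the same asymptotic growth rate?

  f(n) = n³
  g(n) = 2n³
True

f(n) = n³ and g(n) = 2n³ are both O(n³).
Since they have the same asymptotic growth rate, f(n) = Θ(g(n)) is true.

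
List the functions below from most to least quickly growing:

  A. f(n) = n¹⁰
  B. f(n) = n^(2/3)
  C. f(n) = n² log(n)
A > C > B

Comparing growth rates:
A = n¹⁰ is O(n¹⁰)
C = n² log(n) is O(n² log n)
B = n^(2/3) is O(n^(2/3))

Therefore, the order from fastest to slowest is: A > C > B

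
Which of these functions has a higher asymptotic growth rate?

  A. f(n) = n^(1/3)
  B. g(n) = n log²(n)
B

f(n) = n^(1/3) is O(n^(1/3)), while g(n) = n log²(n) is O(n log² n).
Since O(n log² n) grows faster than O(n^(1/3)), g(n) dominates.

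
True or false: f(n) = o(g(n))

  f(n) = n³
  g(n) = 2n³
False

f(n) = n³ is O(n³), and g(n) = 2n³ is O(n³).
Since they have the same growth rate, f(n) = o(g(n)) is false.
(f = o(g) requires f to grow strictly slower, not equal.)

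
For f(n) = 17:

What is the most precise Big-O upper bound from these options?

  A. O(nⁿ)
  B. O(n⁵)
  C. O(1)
C

f(n) = 17 is O(1).
All listed options are valid Big-O bounds (upper bounds),
but O(1) is the tightest (smallest valid bound).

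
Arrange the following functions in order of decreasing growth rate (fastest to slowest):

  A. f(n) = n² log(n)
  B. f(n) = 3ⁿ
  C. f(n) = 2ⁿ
B > C > A

Comparing growth rates:
B = 3ⁿ is O(3ⁿ)
C = 2ⁿ is O(2ⁿ)
A = n² log(n) is O(n² log n)

Therefore, the order from fastest to slowest is: B > C > A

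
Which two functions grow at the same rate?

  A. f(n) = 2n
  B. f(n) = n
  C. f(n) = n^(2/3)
A and B

Examining each function:
  A. 2n is O(n)
  B. n is O(n)
  C. n^(2/3) is O(n^(2/3))

Functions A and B both have the same complexity class.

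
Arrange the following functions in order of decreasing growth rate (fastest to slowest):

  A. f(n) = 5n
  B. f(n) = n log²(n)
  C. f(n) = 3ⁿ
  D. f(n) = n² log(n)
C > D > B > A

Comparing growth rates:
C = 3ⁿ is O(3ⁿ)
D = n² log(n) is O(n² log n)
B = n log²(n) is O(n log² n)
A = 5n is O(n)

Therefore, the order from fastest to slowest is: C > D > B > A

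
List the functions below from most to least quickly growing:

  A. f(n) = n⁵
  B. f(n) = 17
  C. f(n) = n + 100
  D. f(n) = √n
A > C > D > B

Comparing growth rates:
A = n⁵ is O(n⁵)
C = n + 100 is O(n)
D = √n is O(√n)
B = 17 is O(1)

Therefore, the order from fastest to slowest is: A > C > D > B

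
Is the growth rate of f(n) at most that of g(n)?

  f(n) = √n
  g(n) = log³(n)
False

f(n) = √n is O(√n), and g(n) = log³(n) is O(log³ n).
Since O(√n) grows faster than O(log³ n), f(n) = O(g(n)) is false.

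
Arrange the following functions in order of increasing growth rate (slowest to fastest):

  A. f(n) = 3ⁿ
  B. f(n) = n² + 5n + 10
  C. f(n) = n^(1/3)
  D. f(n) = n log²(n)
C < D < B < A

Comparing growth rates:
C = n^(1/3) is O(n^(1/3))
D = n log²(n) is O(n log² n)
B = n² + 5n + 10 is O(n²)
A = 3ⁿ is O(3ⁿ)

Therefore, the order from slowest to fastest is: C < D < B < A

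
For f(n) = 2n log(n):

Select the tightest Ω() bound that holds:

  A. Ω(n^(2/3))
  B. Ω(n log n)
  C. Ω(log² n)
B

f(n) = 2n log(n) is Ω(n log n).
All listed options are valid Big-Ω bounds (lower bounds),
but Ω(n log n) is the tightest (largest valid bound).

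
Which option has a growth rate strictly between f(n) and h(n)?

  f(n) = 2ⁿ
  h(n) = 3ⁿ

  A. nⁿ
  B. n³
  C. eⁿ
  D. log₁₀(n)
C

We need g(n) with 2ⁿ = o(g(n)) and g(n) = o(3ⁿ), i.e. O(2ⁿ) ≺ g ≺ O(3ⁿ).
Check each option:
  A. nⁿ — O(nⁿ) does not grow strictly slower than h(n)
  B. n³ — O(n³) does not grow strictly faster than f(n)
  C. eⁿ — O(eⁿ) is strictly between O(2ⁿ) and O(3ⁿ) ✓
  D. log₁₀(n) — O(log n) does not grow strictly faster than f(n)

Only option C (eⁿ) lies strictly between.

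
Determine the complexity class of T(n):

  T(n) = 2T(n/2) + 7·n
Θ(n log n)

Master Theorem: a = 2, b = 2, f(n) = 7·n.
Compute the critical exponent d = log₂(2) = 1.
Compare f(n) = Θ(n) against n^d:
  k = 1 = d, so f(n) = Θ(n^d) — Case 2.
  Work is balanced across levels: T(n) = Θ(n^d log n) = Θ(n log n).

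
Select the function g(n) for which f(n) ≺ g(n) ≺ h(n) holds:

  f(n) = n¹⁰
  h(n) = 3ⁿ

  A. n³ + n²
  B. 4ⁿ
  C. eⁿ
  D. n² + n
C

We need g(n) with n¹⁰ = o(g(n)) and g(n) = o(3ⁿ), i.e. O(n¹⁰) ≺ g ≺ O(3ⁿ).
Check each option:
  A. n³ + n² — O(n³) does not grow strictly faster than f(n)
  B. 4ⁿ — O(4ⁿ) does not grow strictly slower than h(n)
  C. eⁿ — O(eⁿ) is strictly between O(n¹⁰) and O(3ⁿ) ✓
  D. n² + n — O(n²) does not grow strictly faster than f(n)

Only option C (eⁿ) lies strictly between.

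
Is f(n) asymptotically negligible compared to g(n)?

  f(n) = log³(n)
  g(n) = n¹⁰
True

f(n) = log³(n) is O(log³ n), and g(n) = n¹⁰ is O(n¹⁰).
Since O(log³ n) grows strictly slower than O(n¹⁰), f(n) = o(g(n)) is true.
This means lim(n→∞) f(n)/g(n) = 0.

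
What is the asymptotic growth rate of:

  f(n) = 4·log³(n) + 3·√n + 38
Θ(√n)

Order the terms by growth rate: 38 ≺ 4·log³(n) ≺ 3·√n.
The fastest-growing term 3·√n dominates as n → ∞; dropping its constant factor gives Θ(√n).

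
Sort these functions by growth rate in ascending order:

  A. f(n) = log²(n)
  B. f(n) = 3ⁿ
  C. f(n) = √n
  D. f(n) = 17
D < A < C < B

Comparing growth rates:
D = 17 is O(1)
A = log²(n) is O(log² n)
C = √n is O(√n)
B = 3ⁿ is O(3ⁿ)

Therefore, the order from slowest to fastest is: D < A < C < B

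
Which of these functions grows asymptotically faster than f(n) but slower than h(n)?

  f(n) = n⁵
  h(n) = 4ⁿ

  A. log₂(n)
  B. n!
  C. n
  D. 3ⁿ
D

We need g(n) with n⁵ = o(g(n)) and g(n) = o(4ⁿ), i.e. O(n⁵) ≺ g ≺ O(4ⁿ).
Check each option:
  A. log₂(n) — O(log n) does not grow strictly faster than f(n)
  B. n! — O(n!) does not grow strictly slower than h(n)
  C. n — O(n) does not grow strictly faster than f(n)
  D. 3ⁿ — O(3ⁿ) is strictly between O(n⁵) and O(4ⁿ) ✓

Only option D (3ⁿ) lies strictly between.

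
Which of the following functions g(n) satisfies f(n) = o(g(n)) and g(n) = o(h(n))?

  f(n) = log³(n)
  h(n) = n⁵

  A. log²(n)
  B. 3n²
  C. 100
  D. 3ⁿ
B

We need g(n) with log³(n) = o(g(n)) and g(n) = o(n⁵), i.e. O(log³ n) ≺ g ≺ O(n⁵).
Check each option:
  A. log²(n) — O(log² n) does not grow strictly faster than f(n)
  B. 3n² — O(n²) is strictly between O(log³ n) and O(n⁵) ✓
  C. 100 — O(1) does not grow strictly faster than f(n)
  D. 3ⁿ — O(3ⁿ) does not grow strictly slower than h(n)

Only option B (3n²) lies strictly between.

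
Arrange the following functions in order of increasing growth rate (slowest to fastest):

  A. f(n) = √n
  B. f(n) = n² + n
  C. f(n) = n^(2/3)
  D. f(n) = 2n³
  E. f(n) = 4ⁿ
A < C < B < D < E

Comparing growth rates:
A = √n is O(√n)
C = n^(2/3) is O(n^(2/3))
B = n² + n is O(n²)
D = 2n³ is O(n³)
E = 4ⁿ is O(4ⁿ)

Therefore, the order from slowest to fastest is: A < C < B < D < E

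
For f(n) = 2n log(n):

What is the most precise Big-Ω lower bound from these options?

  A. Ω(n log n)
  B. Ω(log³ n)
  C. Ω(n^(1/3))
A

f(n) = 2n log(n) is Ω(n log n).
All listed options are valid Big-Ω bounds (lower bounds),
but Ω(n log n) is the tightest (largest valid bound).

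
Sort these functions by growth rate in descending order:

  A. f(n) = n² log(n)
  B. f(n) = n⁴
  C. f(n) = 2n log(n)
B > A > C

Comparing growth rates:
B = n⁴ is O(n⁴)
A = n² log(n) is O(n² log n)
C = 2n log(n) is O(n log n)

Therefore, the order from fastest to slowest is: B > A > C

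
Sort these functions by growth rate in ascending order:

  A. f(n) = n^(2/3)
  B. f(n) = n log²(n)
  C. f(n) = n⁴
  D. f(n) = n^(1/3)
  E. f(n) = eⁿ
D < A < B < C < E

Comparing growth rates:
D = n^(1/3) is O(n^(1/3))
A = n^(2/3) is O(n^(2/3))
B = n log²(n) is O(n log² n)
C = n⁴ is O(n⁴)
E = eⁿ is O(eⁿ)

Therefore, the order from slowest to fastest is: D < A < B < C < E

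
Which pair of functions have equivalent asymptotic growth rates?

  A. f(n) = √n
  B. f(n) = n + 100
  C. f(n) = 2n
B and C

Examining each function:
  A. √n is O(√n)
  B. n + 100 is O(n)
  C. 2n is O(n)

Functions B and C both have the same complexity class.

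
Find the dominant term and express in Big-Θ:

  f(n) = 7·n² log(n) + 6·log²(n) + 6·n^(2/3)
Θ(n² log n)

Order the terms by growth rate: 6·log²(n) ≺ 6·n^(2/3) ≺ 7·n² log(n).
The fastest-growing term 7·n² log(n) dominates as n → ∞; dropping its constant factor gives Θ(n² log n).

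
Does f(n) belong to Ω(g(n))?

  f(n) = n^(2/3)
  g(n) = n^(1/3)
True

f(n) = n^(2/3) is O(n^(2/3)), and g(n) = n^(1/3) is O(n^(1/3)).
Since O(n^(2/3)) grows at least as fast as O(n^(1/3)), f(n) = Ω(g(n)) is true.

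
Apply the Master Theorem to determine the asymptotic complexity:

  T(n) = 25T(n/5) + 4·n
Θ(n²)

Master Theorem: a = 25, b = 5, f(n) = 4·n.
Compute the critical exponent d = log₅(25) = 2.
Compare f(n) = Θ(n) against n^d:
  k = 1 < d = 2, so f(n) = O(n^(d-ε)) — Case 1.
  The recursion cost dominates: T(n) = Θ(n^d) = Θ(n²).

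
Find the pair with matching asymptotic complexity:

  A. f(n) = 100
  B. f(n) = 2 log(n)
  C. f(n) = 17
A and C

Examining each function:
  A. 100 is O(1)
  B. 2 log(n) is O(log n)
  C. 17 is O(1)

Functions A and C both have the same complexity class.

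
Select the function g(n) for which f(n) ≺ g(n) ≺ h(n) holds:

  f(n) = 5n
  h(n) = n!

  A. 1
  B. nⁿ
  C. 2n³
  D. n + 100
C

We need g(n) with 5n = o(g(n)) and g(n) = o(n!), i.e. O(n) ≺ g ≺ O(n!).
Check each option:
  A. 1 — O(1) does not grow strictly faster than f(n)
  B. nⁿ — O(nⁿ) does not grow strictly slower than h(n)
  C. 2n³ — O(n³) is strictly between O(n) and O(n!) ✓
  D. n + 100 — O(n) does not grow strictly faster than f(n)

Only option C (2n³) lies strictly between.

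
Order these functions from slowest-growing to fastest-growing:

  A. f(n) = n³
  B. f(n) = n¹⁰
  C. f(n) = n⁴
A < C < B

Comparing growth rates:
A = n³ is O(n³)
C = n⁴ is O(n⁴)
B = n¹⁰ is O(n¹⁰)

Therefore, the order from slowest to fastest is: A < C < B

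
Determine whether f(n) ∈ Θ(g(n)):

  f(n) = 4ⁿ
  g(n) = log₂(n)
False

f(n) = 4ⁿ is O(4ⁿ), and g(n) = log₂(n) is O(log n).
Since they have different growth rates, f(n) = Θ(g(n)) is false.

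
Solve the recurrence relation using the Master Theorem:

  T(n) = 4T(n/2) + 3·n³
Θ(n³)

Master Theorem: a = 4, b = 2, f(n) = 3·n³.
Compute the critical exponent d = log₂(4) = 2.
Compare f(n) = Θ(n³) against n^d:
  k = 3 > d = 2, so f(n) = Ω(n^(d+ε)) — Case 3.
  Regularity: a·(n/b)^3/n^3 = a/b^3 = 4/8 < 1 ✓.
  The top-level work dominates: T(n) = Θ(f(n)) = Θ(n³).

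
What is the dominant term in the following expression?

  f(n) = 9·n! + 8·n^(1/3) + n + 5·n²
9·n!

Looking at each term:
  - 9·n! is O(n!)
  - 8·n^(1/3) is O(n^(1/3))
  - n is O(n)
  - 5·n² is O(n²)

The term 9·n! (O(n!)) grows fastest and dominates all others.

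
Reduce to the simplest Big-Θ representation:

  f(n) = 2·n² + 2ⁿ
Θ(2ⁿ)

Order the terms by growth rate: 2·n² ≺ 2ⁿ.
The fastest-growing term 2ⁿ dominates as n → ∞; dropping its constant factor gives Θ(2ⁿ).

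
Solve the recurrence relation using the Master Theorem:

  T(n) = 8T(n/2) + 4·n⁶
Θ(n⁶)

Master Theorem: a = 8, b = 2, f(n) = 4·n⁶.
Compute the critical exponent d = log₂(8) = 3.
Compare f(n) = Θ(n⁶) against n^d:
  k = 6 > d = 3, so f(n) = Ω(n^(d+ε)) — Case 3.
  Regularity: a·(n/b)^6/n^6 = a/b^6 = 8/64 < 1 ✓.
  The top-level work dominates: T(n) = Θ(f(n)) = Θ(n⁶).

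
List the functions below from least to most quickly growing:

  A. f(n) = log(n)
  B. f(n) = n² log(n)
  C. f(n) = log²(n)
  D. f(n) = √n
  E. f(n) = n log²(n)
A < C < D < E < B

Comparing growth rates:
A = log(n) is O(log n)
C = log²(n) is O(log² n)
D = √n is O(√n)
E = n log²(n) is O(n log² n)
B = n² log(n) is O(n² log n)

Therefore, the order from slowest to fastest is: A < C < D < E < B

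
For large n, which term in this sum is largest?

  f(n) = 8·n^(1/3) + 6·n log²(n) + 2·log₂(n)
6·n log²(n)

Looking at each term:
  - 8·n^(1/3) is O(n^(1/3))
  - 6·n log²(n) is O(n log² n)
  - 2·log₂(n) is O(log n)

The term 6·n log²(n) (O(n log² n)) grows fastest and dominates all others.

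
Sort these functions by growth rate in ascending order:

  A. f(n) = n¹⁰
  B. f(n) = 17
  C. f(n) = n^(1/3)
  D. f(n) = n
B < C < D < A

Comparing growth rates:
B = 17 is O(1)
C = n^(1/3) is O(n^(1/3))
D = n is O(n)
A = n¹⁰ is O(n¹⁰)

Therefore, the order from slowest to fastest is: B < C < D < A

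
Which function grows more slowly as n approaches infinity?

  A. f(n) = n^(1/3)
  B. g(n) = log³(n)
B

f(n) = n^(1/3) is O(n^(1/3)), while g(n) = log³(n) is O(log³ n).
Since O(log³ n) grows slower than O(n^(1/3)), g(n) is dominated.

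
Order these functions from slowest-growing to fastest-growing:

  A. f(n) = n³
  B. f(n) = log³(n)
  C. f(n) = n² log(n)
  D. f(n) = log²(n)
D < B < C < A

Comparing growth rates:
D = log²(n) is O(log² n)
B = log³(n) is O(log³ n)
C = n² log(n) is O(n² log n)
A = n³ is O(n³)

Therefore, the order from slowest to fastest is: D < B < C < A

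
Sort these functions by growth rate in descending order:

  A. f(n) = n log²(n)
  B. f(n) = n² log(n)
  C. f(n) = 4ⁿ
C > B > A

Comparing growth rates:
C = 4ⁿ is O(4ⁿ)
B = n² log(n) is O(n² log n)
A = n log²(n) is O(n log² n)

Therefore, the order from fastest to slowest is: C > B > A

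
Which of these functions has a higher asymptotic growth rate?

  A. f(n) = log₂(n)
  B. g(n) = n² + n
B

f(n) = log₂(n) is O(log n), while g(n) = n² + n is O(n²).
Since O(n²) grows faster than O(log n), g(n) dominates.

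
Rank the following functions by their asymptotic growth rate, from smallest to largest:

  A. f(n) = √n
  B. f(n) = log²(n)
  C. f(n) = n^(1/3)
B < C < A

Comparing growth rates:
B = log²(n) is O(log² n)
C = n^(1/3) is O(n^(1/3))
A = √n is O(√n)

Therefore, the order from slowest to fastest is: B < C < A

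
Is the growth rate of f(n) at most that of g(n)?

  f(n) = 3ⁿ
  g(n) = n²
False

f(n) = 3ⁿ is O(3ⁿ), and g(n) = n² is O(n²).
Since O(3ⁿ) grows faster than O(n²), f(n) = O(g(n)) is false.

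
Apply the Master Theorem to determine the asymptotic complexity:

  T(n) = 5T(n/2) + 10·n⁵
Θ(n⁵)

Master Theorem: a = 5, b = 2, f(n) = 10·n⁵.
Compute the critical exponent d = log₂(5) = 2.322.
Compare f(n) = Θ(n⁵) against n^d:
  k = 5 > d = 2.322, so f(n) = Ω(n^(d+ε)) — Case 3.
  Regularity: a·(n/b)^5/n^5 = a/b^5 = 5/32 < 1 ✓.
  The top-level work dominates: T(n) = Θ(f(n)) = Θ(n⁵).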